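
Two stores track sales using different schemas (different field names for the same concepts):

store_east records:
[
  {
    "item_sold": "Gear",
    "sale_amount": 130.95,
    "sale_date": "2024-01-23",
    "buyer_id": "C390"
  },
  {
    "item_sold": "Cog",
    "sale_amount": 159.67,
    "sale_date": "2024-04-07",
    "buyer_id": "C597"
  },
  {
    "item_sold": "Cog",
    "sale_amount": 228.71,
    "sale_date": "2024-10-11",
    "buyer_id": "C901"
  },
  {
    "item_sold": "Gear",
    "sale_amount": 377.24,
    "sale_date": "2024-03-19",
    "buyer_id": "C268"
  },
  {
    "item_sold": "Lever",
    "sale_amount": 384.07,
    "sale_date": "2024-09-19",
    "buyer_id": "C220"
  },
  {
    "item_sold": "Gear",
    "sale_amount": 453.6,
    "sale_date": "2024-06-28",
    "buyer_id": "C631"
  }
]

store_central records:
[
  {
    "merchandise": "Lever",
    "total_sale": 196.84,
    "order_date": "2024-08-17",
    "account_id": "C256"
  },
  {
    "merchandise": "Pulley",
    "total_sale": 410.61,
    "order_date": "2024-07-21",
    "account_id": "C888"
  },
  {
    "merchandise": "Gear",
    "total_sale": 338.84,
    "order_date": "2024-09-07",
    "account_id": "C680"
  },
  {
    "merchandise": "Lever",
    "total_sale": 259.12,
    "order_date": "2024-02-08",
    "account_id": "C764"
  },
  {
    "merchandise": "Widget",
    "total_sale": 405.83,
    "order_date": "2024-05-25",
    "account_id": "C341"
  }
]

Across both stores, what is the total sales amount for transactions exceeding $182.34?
3054.86

Schema mapping: "sale_amount" (store_east) = "total_sale" (store_central) = sale amount

Sum of sales > $182.34 in store_east: 1443.62
Sum of sales > $182.34 in store_central: 1611.24

Total: 1443.62 + 1611.24 = 3054.86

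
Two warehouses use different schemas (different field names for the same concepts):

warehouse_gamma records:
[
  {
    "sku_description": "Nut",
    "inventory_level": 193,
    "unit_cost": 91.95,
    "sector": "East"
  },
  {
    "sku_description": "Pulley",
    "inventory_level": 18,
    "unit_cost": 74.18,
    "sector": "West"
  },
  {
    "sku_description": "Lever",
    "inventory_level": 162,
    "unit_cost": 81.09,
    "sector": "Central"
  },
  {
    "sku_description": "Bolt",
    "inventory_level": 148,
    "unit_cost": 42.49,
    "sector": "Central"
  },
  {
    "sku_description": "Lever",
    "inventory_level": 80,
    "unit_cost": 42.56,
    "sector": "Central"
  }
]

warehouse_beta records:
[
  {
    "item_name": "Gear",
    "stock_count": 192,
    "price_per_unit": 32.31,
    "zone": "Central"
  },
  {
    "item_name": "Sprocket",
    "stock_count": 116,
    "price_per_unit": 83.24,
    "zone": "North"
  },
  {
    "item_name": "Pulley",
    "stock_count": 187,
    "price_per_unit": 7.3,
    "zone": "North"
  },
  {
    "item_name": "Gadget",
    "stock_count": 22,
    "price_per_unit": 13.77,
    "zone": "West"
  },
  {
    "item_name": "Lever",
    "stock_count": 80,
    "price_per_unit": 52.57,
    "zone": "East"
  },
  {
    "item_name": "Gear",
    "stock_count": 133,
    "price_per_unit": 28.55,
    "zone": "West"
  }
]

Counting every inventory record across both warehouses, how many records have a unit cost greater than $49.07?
5

Schema mapping: "unit_cost" (warehouse_gamma) = "price_per_unit" (warehouse_beta) = unit cost

Records > $49.07 in warehouse_gamma: 3
Records > $49.07 in warehouse_beta: 2

Total count: 3 + 2 = 5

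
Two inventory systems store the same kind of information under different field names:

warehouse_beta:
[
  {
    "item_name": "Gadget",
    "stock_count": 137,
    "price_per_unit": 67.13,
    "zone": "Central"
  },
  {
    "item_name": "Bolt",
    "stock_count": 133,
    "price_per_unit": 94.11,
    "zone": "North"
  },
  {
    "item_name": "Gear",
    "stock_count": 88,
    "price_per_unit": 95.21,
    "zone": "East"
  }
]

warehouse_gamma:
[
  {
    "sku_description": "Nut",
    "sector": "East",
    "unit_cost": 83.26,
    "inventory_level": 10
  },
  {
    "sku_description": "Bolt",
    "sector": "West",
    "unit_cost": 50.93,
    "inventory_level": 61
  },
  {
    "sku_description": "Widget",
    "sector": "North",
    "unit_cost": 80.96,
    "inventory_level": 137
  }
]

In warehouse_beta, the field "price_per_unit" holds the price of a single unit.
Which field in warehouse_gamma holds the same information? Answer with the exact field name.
unit_cost

In warehouse_beta, "price_per_unit" holds the price of a single unit.
The fields in warehouse_gamma are: "sku_description", "sector", "unit_cost", "inventory_level".
"unit_cost" is the match: the name refers to the same concept and its values are decimal currency amounts (e.g. 83.26, 50.93).
The other fields ("sku_description", "sector", "inventory_level") hold different kinds of data.

So "price_per_unit" in warehouse_beta corresponds to "unit_cost" in warehouse_gamma.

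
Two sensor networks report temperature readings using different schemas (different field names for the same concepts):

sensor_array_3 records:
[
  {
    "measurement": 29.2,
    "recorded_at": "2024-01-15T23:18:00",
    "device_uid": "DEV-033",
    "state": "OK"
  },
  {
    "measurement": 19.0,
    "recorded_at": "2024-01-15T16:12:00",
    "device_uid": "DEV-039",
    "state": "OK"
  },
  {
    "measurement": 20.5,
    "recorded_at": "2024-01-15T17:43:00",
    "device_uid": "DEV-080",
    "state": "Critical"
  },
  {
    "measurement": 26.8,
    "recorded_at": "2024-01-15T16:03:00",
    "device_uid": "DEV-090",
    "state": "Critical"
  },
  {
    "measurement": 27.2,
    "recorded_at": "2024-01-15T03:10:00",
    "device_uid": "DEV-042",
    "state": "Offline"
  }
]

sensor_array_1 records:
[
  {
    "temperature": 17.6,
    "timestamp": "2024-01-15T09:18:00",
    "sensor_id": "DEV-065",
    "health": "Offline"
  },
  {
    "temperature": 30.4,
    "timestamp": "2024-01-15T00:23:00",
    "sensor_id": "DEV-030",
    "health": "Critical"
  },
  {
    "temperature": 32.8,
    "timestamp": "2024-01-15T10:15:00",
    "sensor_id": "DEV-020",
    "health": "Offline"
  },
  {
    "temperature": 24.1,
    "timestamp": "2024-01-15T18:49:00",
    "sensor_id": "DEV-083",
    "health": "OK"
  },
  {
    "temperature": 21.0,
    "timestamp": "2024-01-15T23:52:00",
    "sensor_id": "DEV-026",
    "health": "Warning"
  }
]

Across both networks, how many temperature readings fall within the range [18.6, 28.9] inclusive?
6

Schema mapping: "measurement" (sensor_array_3) = "temperature" (sensor_array_1) = temperature

Readings in [18.6, 28.9] from sensor_array_3: 4
Readings in [18.6, 28.9] from sensor_array_1: 2

Total count: 4 + 2 = 6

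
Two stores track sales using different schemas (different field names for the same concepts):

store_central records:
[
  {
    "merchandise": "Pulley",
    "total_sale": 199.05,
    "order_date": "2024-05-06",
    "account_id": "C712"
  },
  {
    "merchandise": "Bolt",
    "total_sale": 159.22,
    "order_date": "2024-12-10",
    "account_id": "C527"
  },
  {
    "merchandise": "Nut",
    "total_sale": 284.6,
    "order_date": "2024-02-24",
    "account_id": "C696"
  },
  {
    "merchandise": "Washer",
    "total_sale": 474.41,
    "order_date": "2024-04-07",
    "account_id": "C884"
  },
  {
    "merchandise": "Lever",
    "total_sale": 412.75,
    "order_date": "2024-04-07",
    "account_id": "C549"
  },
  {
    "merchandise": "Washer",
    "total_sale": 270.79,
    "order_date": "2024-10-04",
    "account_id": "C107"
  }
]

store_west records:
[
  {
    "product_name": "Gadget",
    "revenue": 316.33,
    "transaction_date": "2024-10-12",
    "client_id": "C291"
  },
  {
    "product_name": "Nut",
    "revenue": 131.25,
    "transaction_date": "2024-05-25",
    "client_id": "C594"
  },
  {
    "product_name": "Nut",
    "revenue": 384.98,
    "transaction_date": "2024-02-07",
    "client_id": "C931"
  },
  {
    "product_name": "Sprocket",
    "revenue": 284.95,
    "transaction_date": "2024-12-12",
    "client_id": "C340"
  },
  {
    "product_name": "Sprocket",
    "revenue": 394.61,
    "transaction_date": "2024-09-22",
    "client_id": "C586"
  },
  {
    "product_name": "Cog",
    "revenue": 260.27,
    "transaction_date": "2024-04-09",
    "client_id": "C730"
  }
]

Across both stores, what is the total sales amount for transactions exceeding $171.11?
3282.74

Schema mapping: "total_sale" (store_central) = "revenue" (store_west) = sale amount

Sum of sales > $171.11 in store_central: 1641.6
Sum of sales > $171.11 in store_west: 1641.14

Total: 1641.6 + 1641.14 = 3282.74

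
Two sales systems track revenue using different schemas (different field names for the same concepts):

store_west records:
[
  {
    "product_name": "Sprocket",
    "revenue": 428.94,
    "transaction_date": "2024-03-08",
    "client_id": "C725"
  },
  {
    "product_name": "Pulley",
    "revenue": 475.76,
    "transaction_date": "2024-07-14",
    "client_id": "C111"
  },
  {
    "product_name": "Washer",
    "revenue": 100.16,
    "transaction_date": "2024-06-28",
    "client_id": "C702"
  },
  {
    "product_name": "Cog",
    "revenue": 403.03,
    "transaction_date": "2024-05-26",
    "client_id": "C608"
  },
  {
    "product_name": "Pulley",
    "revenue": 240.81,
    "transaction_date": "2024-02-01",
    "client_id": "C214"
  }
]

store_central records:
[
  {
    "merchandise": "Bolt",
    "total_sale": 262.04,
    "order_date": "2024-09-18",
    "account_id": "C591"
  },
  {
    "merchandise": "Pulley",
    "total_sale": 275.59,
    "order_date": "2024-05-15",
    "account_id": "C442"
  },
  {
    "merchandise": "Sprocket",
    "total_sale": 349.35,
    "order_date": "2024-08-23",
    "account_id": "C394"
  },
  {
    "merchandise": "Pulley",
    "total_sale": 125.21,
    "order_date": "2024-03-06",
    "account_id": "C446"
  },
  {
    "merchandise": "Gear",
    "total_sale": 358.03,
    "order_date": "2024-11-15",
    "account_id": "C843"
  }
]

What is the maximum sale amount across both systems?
475.76

Reconcile: "revenue" (store_west) = "total_sale" (store_central) = sale amount

Maximum in store_west: 475.76
Maximum in store_central: 358.03

Overall maximum: max(475.76, 358.03) = 475.76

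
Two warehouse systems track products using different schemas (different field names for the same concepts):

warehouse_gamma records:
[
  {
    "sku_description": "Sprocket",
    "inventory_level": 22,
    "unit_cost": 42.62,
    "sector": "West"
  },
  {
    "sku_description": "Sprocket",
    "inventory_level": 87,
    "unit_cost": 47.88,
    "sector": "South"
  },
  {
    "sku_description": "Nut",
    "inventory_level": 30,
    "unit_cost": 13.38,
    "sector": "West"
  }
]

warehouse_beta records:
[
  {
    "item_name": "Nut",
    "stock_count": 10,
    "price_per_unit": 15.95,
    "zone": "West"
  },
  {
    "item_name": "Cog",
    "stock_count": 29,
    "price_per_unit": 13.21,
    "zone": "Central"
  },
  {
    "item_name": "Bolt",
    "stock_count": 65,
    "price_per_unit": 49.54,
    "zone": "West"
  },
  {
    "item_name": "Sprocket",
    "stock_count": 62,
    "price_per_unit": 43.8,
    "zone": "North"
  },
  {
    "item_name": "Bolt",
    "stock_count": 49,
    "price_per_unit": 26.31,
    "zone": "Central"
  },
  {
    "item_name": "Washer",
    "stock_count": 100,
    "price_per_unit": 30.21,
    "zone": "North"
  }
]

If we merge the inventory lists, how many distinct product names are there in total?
5

Schema mapping: "sku_description" (warehouse_gamma) = "item_name" (warehouse_beta) = product name

Products in warehouse_gamma: ['Nut', 'Sprocket']
Products in warehouse_beta: ['Bolt', 'Cog', 'Nut', 'Sprocket', 'Washer']

Union (unique products): ['Bolt', 'Cog', 'Nut', 'Sprocket', 'Washer']
Count: 5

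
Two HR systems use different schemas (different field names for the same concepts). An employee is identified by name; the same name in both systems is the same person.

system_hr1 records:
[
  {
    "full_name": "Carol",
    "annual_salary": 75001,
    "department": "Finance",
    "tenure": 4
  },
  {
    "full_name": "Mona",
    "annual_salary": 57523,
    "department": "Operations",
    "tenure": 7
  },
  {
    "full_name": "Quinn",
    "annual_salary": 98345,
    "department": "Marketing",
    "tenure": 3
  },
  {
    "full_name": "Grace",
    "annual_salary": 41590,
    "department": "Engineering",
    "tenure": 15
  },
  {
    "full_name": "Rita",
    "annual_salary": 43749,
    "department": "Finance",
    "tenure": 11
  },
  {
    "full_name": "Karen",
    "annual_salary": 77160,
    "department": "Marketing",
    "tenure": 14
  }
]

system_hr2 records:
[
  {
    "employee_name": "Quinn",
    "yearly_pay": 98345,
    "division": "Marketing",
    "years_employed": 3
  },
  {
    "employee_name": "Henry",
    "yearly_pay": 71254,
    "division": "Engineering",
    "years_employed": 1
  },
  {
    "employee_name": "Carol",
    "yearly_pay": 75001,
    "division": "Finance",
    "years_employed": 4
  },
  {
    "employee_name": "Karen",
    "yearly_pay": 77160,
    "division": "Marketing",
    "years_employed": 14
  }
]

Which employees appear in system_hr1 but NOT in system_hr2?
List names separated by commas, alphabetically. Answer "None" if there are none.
Grace, Mona, Rita

Schema mapping: "full_name" (system_hr1) = "employee_name" (system_hr2) = employee name

Names in system_hr1: ['Carol', 'Grace', 'Karen', 'Mona', 'Quinn', 'Rita']
Names in system_hr2: ['Carol', 'Henry', 'Karen', 'Quinn']

In system_hr1 but not system_hr2: ['Grace', 'Mona', 'Rita']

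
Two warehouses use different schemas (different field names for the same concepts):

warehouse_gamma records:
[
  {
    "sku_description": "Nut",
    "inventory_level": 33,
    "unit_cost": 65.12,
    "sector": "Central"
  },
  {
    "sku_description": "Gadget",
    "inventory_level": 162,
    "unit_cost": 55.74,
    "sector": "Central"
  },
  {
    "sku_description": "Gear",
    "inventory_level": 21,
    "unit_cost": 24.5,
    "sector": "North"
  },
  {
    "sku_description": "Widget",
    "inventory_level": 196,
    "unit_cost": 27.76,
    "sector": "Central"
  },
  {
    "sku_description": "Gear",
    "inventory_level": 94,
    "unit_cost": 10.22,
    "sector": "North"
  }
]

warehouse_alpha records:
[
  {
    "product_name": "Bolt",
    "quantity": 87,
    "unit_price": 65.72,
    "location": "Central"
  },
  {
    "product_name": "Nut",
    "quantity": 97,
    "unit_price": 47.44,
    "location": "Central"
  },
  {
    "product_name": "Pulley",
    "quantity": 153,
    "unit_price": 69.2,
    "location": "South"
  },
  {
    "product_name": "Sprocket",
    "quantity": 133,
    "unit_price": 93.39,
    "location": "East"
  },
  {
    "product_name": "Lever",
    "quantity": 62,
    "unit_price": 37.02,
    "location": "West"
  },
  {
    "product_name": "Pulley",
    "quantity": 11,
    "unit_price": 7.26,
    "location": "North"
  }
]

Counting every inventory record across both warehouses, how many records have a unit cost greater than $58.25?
4

Schema mapping: "unit_cost" (warehouse_gamma) = "unit_price" (warehouse_alpha) = unit cost

Records > $58.25 in warehouse_gamma: 1
Records > $58.25 in warehouse_alpha: 3

Total count: 1 + 3 = 4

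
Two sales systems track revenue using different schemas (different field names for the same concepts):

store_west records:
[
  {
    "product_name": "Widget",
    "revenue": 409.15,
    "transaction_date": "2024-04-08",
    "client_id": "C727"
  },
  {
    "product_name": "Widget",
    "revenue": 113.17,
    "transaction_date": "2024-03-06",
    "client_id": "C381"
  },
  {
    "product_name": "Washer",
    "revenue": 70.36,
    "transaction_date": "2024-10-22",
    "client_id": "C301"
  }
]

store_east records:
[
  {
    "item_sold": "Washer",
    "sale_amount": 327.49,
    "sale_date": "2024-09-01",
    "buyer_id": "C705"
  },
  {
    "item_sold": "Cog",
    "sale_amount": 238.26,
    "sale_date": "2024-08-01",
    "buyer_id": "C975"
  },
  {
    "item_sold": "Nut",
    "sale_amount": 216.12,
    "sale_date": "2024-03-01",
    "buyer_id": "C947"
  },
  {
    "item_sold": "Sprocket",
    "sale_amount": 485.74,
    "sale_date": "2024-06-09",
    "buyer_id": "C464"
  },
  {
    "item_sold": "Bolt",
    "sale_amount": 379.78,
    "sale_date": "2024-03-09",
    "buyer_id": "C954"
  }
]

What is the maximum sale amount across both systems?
485.74

Reconcile: "revenue" (store_west) = "sale_amount" (store_east) = sale amount

Maximum in store_west: 409.15
Maximum in store_east: 485.74

Overall maximum: max(409.15, 485.74) = 485.74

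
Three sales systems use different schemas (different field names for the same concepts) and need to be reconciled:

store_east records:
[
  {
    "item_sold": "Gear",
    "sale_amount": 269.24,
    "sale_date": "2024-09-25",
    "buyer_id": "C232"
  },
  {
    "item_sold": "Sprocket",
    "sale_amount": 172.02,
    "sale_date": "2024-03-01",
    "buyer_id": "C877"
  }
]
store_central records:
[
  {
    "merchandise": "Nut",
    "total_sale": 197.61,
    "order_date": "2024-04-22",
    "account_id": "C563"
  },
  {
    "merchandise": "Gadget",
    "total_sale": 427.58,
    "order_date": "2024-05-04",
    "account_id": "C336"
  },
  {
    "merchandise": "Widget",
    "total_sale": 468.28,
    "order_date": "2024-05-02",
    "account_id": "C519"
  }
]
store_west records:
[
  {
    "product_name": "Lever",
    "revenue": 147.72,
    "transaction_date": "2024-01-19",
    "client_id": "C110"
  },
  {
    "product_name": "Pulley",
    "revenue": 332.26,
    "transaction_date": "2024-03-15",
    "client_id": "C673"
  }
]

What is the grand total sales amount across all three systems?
2014.71

Schema reconciliation - all amount fields map to sale amount:

store_east (sale_amount): 441.26
store_central (total_sale): 1093.47
store_west (revenue): 479.98

Grand total: 2014.71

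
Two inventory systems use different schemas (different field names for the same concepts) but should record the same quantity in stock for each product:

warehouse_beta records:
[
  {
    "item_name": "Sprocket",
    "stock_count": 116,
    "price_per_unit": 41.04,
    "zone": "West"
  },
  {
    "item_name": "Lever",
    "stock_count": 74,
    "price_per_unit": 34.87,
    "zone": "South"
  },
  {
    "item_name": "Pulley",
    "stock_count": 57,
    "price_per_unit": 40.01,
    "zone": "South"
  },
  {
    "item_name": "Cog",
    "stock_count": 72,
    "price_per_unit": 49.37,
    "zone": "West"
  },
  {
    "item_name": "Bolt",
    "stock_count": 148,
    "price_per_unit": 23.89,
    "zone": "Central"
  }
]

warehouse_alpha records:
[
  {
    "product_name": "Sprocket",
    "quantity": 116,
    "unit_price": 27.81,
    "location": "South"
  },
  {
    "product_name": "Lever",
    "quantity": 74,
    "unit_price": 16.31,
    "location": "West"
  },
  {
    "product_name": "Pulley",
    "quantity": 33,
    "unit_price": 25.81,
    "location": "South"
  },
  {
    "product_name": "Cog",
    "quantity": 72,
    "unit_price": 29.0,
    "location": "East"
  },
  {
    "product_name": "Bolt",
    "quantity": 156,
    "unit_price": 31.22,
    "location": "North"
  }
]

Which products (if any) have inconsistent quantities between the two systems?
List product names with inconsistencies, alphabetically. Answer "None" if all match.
Bolt, Pulley

Schema mappings:
- "item_name" (warehouse_beta) = "product_name" (warehouse_alpha) = product name
- "stock_count" (warehouse_beta) = "quantity" (warehouse_alpha) = quantity

Comparison:
  Sprocket: 116 vs 116 - MATCH
  Lever: 74 vs 74 - MATCH
  Pulley: 57 vs 33 - MISMATCH
  Cog: 72 vs 72 - MATCH
  Bolt: 148 vs 156 - MISMATCH

Products with inconsistencies: Bolt, Pulley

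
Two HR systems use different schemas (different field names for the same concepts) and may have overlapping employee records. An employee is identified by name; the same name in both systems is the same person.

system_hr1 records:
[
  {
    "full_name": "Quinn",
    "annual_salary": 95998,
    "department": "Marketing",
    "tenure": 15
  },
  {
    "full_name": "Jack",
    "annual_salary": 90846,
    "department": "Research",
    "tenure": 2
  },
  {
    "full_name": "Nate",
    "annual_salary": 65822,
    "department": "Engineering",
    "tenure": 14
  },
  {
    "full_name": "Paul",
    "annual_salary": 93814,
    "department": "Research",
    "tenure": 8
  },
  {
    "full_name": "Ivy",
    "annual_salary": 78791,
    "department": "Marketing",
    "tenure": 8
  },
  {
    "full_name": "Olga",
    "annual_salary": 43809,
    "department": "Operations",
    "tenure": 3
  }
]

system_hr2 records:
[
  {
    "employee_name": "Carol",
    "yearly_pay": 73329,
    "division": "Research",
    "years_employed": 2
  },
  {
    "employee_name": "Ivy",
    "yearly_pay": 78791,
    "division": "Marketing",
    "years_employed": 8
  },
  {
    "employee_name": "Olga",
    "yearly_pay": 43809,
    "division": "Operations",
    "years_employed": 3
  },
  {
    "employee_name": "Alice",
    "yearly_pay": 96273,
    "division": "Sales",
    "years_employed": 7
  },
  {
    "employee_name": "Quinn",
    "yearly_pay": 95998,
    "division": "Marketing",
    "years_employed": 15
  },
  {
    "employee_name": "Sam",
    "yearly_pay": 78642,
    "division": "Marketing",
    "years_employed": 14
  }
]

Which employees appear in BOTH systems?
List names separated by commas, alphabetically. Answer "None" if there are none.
Ivy, Olga, Quinn

Schema mapping: "full_name" (system_hr1) = "employee_name" (system_hr2) = employee name

Names in system_hr1: ['Ivy', 'Jack', 'Nate', 'Olga', 'Paul', 'Quinn']
Names in system_hr2: ['Alice', 'Carol', 'Ivy', 'Olga', 'Quinn', 'Sam']

Intersection: ['Ivy', 'Olga', 'Quinn']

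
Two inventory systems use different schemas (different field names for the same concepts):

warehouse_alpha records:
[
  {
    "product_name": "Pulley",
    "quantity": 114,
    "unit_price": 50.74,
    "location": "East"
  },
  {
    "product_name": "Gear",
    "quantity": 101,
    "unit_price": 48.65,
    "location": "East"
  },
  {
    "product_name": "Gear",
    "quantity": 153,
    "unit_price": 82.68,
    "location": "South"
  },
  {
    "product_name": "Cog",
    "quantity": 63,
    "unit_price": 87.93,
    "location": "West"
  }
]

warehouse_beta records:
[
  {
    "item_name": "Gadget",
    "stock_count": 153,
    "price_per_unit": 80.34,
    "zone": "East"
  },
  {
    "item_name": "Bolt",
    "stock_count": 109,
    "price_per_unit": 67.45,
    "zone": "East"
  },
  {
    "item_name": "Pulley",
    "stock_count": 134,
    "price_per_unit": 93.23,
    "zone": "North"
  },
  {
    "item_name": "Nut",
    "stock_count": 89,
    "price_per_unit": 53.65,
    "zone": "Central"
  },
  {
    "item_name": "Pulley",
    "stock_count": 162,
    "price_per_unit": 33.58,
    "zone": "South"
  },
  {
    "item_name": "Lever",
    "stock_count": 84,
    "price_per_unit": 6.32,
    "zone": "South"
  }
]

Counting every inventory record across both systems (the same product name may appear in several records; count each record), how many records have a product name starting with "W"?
0

Schema mapping: "product_name" (warehouse_alpha) = "item_name" (warehouse_beta) = product name

Records with product name starting with "W" in warehouse_alpha: 0
Records with product name starting with "W" in warehouse_beta: 0

Total: 0 + 0 = 0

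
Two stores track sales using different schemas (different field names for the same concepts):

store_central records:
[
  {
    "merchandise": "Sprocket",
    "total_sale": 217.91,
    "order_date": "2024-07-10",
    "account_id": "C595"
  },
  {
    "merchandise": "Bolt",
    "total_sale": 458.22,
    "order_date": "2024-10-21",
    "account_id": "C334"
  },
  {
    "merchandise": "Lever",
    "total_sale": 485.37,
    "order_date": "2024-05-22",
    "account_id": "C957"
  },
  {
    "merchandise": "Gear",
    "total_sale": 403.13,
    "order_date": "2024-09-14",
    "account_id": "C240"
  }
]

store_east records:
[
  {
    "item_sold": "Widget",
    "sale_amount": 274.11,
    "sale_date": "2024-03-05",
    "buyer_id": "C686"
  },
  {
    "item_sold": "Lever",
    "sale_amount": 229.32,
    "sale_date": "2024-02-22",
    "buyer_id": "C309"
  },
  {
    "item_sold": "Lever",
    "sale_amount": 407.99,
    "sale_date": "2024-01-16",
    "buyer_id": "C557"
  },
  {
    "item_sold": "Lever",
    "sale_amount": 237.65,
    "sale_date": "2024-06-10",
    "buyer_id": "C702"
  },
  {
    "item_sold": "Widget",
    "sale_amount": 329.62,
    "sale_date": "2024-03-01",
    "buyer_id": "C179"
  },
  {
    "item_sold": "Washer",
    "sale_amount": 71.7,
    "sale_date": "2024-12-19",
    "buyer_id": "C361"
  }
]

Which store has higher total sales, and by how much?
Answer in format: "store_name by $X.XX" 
store_central by $14.24

Schema mapping: "total_sale" (store_central) = "sale_amount" (store_east) = sale amount

Total for store_central: 1564.63
Total for store_east: 1550.39

Difference: |1564.63 - 1550.39| = 14.24
store_central has higher sales by $14.24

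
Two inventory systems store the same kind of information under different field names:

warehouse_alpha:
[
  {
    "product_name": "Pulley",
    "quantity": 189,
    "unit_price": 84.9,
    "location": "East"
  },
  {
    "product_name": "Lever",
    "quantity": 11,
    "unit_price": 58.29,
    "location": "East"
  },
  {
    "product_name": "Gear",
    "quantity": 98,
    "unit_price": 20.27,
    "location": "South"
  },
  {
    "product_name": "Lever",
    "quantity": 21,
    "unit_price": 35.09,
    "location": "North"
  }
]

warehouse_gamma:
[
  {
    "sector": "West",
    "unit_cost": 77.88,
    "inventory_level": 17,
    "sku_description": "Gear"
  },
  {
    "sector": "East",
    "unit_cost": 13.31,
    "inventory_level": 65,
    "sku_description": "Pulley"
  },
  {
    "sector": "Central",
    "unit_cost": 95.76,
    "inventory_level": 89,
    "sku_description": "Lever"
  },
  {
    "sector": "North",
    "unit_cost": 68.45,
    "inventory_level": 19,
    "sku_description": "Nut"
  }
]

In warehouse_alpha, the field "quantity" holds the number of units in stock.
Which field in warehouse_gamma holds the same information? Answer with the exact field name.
inventory_level

In warehouse_alpha, "quantity" holds the number of units in stock.
The fields in warehouse_gamma are: "sector", "unit_cost", "inventory_level", "sku_description".
"inventory_level" is the match: the name refers to the same concept and its values are whole-number counts (e.g. 17, 65).
The other fields ("sector", "unit_cost", "sku_description") hold different kinds of data.

So "quantity" in warehouse_alpha corresponds to "inventory_level" in warehouse_gamma.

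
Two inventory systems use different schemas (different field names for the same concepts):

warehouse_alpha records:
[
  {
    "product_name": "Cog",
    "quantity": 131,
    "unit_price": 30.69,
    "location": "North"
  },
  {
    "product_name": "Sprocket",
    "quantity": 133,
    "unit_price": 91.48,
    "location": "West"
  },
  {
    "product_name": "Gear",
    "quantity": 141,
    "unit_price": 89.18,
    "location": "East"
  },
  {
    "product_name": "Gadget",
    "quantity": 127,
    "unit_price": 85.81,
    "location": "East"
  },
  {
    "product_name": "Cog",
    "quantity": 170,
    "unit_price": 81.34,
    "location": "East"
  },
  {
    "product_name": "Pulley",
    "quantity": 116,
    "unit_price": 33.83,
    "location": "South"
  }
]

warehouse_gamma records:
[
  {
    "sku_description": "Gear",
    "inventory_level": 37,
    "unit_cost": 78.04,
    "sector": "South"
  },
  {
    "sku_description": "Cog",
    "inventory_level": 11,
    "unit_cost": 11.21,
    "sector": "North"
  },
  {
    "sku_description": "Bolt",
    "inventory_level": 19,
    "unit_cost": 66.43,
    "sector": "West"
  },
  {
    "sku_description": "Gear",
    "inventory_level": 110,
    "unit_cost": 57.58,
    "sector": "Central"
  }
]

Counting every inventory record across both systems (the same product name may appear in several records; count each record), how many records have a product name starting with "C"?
3

Schema mapping: "product_name" (warehouse_alpha) = "sku_description" (warehouse_gamma) = product name

Records with product name starting with "C" in warehouse_alpha: 2
Records with product name starting with "C" in warehouse_gamma: 1

Total: 2 + 1 = 3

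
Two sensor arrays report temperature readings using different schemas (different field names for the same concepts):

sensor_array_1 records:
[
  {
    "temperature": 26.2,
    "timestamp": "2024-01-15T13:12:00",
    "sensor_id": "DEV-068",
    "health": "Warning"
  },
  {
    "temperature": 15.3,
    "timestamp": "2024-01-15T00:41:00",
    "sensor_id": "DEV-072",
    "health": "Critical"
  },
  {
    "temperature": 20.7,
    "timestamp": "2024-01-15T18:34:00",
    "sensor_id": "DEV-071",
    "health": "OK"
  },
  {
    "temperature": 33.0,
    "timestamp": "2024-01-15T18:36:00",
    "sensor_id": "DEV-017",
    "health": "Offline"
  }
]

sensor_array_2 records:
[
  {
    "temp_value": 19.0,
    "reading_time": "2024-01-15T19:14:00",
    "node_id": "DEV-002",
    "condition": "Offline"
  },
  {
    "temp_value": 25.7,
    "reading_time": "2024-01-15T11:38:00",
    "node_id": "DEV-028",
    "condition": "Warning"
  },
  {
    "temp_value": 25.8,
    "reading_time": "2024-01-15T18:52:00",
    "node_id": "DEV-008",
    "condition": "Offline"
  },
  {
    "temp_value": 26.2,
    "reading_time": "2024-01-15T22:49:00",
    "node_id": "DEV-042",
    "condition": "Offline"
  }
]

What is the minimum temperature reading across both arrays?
15.3

Schema mapping: "temperature" (sensor_array_1) = "temp_value" (sensor_array_2) = temperature reading

Minimum in sensor_array_1: 15.3
Minimum in sensor_array_2: 19.0

Overall minimum: min(15.3, 19.0) = 15.3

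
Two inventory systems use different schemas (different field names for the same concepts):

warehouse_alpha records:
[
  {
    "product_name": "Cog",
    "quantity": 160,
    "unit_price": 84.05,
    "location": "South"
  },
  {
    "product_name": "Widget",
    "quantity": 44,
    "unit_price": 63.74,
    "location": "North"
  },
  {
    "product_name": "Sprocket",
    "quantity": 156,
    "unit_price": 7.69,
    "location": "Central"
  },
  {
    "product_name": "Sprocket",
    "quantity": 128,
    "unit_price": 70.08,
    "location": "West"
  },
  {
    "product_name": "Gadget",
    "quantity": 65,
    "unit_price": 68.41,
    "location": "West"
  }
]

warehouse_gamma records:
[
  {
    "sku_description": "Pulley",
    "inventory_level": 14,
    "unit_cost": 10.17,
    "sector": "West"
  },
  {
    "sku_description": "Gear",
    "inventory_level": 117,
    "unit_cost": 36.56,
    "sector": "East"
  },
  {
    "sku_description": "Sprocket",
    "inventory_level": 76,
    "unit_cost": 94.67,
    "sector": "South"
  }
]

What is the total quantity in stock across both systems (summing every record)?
760

To reconcile these schemas, identify the field holding the quantity in stock in each system:
1. In warehouse_alpha it is "quantity"
2. In warehouse_gamma it is "inventory_level"

From warehouse_alpha: 160 + 44 + 156 + 128 + 65 = 553
From warehouse_gamma: 14 + 117 + 76 = 207

Total: 553 + 207 = 760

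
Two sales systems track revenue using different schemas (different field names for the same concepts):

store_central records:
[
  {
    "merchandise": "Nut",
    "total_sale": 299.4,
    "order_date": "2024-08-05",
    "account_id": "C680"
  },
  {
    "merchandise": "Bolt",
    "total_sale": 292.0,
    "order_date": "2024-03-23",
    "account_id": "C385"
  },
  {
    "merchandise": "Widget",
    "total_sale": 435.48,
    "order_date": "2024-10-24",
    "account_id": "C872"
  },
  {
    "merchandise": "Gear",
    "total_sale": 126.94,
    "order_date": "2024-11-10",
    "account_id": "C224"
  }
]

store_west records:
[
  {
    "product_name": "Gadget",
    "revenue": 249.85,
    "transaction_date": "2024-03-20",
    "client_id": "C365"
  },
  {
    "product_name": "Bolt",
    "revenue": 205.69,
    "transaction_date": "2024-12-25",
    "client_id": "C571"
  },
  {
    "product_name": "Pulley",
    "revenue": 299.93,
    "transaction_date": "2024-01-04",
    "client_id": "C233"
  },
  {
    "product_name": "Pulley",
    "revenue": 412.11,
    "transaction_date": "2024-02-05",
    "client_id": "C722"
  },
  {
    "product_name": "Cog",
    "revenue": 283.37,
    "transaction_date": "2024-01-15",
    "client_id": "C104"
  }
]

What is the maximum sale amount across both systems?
435.48

Reconcile: "total_sale" (store_central) = "revenue" (store_west) = sale amount

Maximum in store_central: 435.48
Maximum in store_west: 412.11

Overall maximum: max(435.48, 412.11) = 435.48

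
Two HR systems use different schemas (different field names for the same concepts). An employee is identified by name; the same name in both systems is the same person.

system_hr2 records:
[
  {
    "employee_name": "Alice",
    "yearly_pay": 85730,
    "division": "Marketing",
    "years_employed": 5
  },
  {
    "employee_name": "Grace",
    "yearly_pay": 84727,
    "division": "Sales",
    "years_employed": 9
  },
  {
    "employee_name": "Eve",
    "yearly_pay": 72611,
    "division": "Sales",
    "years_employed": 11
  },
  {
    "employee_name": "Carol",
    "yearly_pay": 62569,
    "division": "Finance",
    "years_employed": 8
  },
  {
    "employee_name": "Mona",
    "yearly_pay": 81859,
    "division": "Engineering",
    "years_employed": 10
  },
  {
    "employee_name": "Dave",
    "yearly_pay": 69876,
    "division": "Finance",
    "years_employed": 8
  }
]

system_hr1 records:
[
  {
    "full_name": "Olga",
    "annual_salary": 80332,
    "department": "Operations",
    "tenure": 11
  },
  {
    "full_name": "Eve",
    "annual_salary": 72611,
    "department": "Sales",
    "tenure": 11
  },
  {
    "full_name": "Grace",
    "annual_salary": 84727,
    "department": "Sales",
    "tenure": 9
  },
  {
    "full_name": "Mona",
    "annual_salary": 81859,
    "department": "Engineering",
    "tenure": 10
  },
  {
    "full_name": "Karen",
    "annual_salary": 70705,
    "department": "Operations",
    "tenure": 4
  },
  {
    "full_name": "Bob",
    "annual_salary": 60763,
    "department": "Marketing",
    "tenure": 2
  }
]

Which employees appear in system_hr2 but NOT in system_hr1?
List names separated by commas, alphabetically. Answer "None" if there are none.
Alice, Carol, Dave

Schema mapping: "employee_name" (system_hr2) = "full_name" (system_hr1) = employee name

Names in system_hr2: ['Alice', 'Carol', 'Dave', 'Eve', 'Grace', 'Mona']
Names in system_hr1: ['Bob', 'Eve', 'Grace', 'Karen', 'Mona', 'Olga']

In system_hr2 but not system_hr1: ['Alice', 'Carol', 'Dave']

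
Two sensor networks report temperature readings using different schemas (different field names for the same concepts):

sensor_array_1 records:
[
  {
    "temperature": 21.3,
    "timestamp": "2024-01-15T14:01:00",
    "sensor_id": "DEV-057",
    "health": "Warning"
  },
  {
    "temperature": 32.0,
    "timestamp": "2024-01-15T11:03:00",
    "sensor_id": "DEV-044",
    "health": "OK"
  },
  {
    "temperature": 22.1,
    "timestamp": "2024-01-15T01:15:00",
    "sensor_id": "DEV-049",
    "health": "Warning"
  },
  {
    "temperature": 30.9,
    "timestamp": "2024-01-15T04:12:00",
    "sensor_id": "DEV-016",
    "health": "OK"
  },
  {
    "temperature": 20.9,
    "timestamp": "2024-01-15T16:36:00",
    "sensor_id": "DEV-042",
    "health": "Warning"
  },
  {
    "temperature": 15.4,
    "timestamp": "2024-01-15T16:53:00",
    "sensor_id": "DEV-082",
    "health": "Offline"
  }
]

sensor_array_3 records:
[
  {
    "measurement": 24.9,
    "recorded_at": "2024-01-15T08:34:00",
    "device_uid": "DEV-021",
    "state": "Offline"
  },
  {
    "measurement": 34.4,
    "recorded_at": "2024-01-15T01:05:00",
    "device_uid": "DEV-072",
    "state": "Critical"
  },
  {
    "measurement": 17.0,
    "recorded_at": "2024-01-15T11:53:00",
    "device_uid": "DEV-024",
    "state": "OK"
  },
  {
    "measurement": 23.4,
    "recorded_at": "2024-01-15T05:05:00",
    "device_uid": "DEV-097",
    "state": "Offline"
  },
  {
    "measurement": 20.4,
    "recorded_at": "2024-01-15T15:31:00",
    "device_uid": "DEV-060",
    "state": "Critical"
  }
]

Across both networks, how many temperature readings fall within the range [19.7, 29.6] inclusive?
6

Schema mapping: "temperature" (sensor_array_1) = "measurement" (sensor_array_3) = temperature

Readings in [19.7, 29.6] from sensor_array_1: 3
Readings in [19.7, 29.6] from sensor_array_3: 3

Total count: 3 + 3 = 6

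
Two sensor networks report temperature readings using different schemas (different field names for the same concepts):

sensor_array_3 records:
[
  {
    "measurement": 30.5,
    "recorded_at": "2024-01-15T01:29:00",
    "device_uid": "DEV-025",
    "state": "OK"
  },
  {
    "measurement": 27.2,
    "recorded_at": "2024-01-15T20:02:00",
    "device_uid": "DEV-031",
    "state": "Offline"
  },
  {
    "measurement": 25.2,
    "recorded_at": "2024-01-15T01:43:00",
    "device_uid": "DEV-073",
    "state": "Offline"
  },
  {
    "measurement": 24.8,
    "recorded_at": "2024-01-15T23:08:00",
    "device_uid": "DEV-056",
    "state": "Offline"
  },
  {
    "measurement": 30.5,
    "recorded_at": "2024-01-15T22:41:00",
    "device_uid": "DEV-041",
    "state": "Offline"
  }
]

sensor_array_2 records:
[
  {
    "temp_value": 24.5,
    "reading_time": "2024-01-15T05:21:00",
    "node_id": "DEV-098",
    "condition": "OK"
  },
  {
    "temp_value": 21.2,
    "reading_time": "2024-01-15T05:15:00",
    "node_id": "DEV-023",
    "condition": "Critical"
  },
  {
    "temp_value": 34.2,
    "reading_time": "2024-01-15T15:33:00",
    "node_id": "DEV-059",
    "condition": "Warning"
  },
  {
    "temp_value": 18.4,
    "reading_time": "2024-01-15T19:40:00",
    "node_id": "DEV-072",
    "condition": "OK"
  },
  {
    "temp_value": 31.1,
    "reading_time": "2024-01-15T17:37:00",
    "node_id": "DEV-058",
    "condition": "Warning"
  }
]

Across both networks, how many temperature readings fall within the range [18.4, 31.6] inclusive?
9

Schema mapping: "measurement" (sensor_array_3) = "temp_value" (sensor_array_2) = temperature

Readings in [18.4, 31.6] from sensor_array_3: 5
Readings in [18.4, 31.6] from sensor_array_2: 4

Total count: 5 + 4 = 9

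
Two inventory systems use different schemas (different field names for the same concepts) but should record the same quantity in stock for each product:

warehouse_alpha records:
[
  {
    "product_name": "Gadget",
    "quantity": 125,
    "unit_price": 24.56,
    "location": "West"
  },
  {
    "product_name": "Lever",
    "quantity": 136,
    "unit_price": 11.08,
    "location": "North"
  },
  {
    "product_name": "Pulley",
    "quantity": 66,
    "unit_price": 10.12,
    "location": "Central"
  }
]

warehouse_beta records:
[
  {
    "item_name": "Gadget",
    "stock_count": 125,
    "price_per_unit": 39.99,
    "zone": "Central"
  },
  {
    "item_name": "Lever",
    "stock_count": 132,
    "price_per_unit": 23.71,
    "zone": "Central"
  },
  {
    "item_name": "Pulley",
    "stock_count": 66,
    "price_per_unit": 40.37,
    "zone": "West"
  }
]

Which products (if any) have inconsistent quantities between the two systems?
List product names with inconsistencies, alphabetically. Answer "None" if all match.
Lever

Schema mappings:
- "product_name" (warehouse_alpha) = "item_name" (warehouse_beta) = product name
- "quantity" (warehouse_alpha) = "stock_count" (warehouse_beta) = quantity

Comparison:
  Gadget: 125 vs 125 - MATCH
  Lever: 136 vs 132 - MISMATCH
  Pulley: 66 vs 66 - MATCH

Products with inconsistencies: Lever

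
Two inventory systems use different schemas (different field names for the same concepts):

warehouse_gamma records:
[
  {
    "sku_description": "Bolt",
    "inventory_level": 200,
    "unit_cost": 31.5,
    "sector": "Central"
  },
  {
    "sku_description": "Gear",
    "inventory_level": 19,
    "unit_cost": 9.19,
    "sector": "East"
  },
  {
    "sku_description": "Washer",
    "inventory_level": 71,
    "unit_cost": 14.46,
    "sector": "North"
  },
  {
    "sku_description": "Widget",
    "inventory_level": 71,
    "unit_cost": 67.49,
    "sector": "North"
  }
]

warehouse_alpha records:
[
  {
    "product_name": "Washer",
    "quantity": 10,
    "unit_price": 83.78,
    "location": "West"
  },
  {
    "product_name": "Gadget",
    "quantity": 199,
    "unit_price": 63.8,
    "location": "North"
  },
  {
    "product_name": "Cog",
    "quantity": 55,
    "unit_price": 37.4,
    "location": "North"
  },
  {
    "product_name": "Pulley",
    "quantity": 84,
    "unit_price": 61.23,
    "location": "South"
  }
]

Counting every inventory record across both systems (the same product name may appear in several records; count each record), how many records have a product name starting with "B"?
1

Schema mapping: "sku_description" (warehouse_gamma) = "product_name" (warehouse_alpha) = product name

Records with product name starting with "B" in warehouse_gamma: 1
Records with product name starting with "B" in warehouse_alpha: 0

Total: 1 + 0 = 1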